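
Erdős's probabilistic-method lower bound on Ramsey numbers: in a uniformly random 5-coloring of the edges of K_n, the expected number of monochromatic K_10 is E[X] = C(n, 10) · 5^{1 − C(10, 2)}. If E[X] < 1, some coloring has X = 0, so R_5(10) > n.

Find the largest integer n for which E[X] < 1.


We need C(n, 10) · 5^{1 − 45} < 1, i.e. C(n, 10) < 5^{45 − 1} = 5684341886080801486968994140625.
Check values of n near the boundary:
  n = 5388: C(5388, 10) = 5634865093375880654852250419586; 5634865093375880654852250419586 < 5684341886080801486968994140625? YES
  n = 5389: C(5389, 10) = 5645340767466558997768874792926; 5645340767466558997768874792926 < 5684341886080801486968994140625? YES
  n = 5390: C(5390, 10) = 5655833965919099070255434039753; 5655833965919099070255434039753 < 5684341886080801486968994140625? YES
  n = 5391: C(5391, 10) = 5666344714787188828795213697883; 5666344714787188828795213697883 < 5684341886080801486968994140625? YES
  n = 5392: C(5392, 10) = 5676873040158402483252283957448; 5676873040158402483252283957448 < 5684341886080801486968994140625? YES
  n = 5393: C(5393, 10) = 5687418968154238267170642278008; 5687418968154238267170642278008 < 5684341886080801486968994140625? NO
The largest n with C(n, 10) < 5684341886080801486968994140625 is n = 5392 (where E[X] = 5676873040158402483252283957448/5684341886080801486968994140625 ≈ 0.998686). Hence R_5(10) > 5392, i.e. R_5(10) ≥ 5393.

Largest n = 5392; hence R_5(10) > 5392.


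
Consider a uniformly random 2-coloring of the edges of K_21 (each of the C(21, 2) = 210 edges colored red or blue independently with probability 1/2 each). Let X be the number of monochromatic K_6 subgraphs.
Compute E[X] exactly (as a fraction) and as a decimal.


Let X = Σ_S X_S over the C(21, 6) = 54264 subsets S of size 6, where X_S = 1 if the K_6 on S is monochromatic.
For a fixed S, the K_6 on S has C(6, 2) = 15 edges. P[all 15 edges red] = (1/2)^15, and likewise for blue, so P[monochromatic] = 2·(1/2)^15 = 2^{1 − 15} = 1/16384.
Summing: E[X] = C(21, 6) · 2^{1 − 15} = 54264 · 1/16384 = 6783/2048.
Numerically: E[X] ≈ 3.312012.

E[X] = C(21,6)·2^(1−C(6,2)) = 6783/2048 ≈ 3.312012.


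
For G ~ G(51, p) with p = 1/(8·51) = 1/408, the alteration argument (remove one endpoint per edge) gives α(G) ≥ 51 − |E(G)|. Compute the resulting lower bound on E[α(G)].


E[|E(G)|] = C(51, 2)·p = 1275 · (1/408) = 25/8.
E[α(G)] ≥ n − E[|E(G)|] = 51 − 25/8 = 383/8.
Numerically: ≈ 47.875000.
(This is only a lower bound; the true E[α(G)] may be larger.)

E[α(G)] ≥ 383/8 ≈ 47.875000.


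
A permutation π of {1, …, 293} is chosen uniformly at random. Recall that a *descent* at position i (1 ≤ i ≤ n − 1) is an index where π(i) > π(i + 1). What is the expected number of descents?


Write X = Σ X_I over i = 1, …, 292, with X_I the indicator of one descent.
There are 292 indicators.
For each fixed i, the pair (π(i), π(i+1)) is a uniformly random ordered pair of distinct values from {1, …, 293}; by symmetry P[π(i) > π(i+1)] = 1/2.
By linearity: E[X] = 292 · (1/2) = (293 − 1) · (1/2) = 146 ≈ 146.0000.

E[X] = 146 = 146.0000.


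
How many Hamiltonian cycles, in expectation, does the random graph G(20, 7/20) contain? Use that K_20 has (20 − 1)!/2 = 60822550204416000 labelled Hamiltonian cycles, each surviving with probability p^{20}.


K_20 has (20 − 1)!/2 = 60822550204416000 labelled Hamiltonian cycles.
For each such Hamiltonian cycle H, let X_H = 1 if all 20 edges of H are present in G. Then P[X_H = 1] = p^{20} = (7/20)^{20} = 79792266297612001/104857600000000000000000000.
Summing the indicators: E[X] = Σ_H E[X_H] = 60822550204416000 · p^{20} = 60822550204416000 · 79792266297612001/104857600000000000000000000 = 1184855742873690605203907421/25600000000000000000.
Numerically: E[X] ≈ 4.63e+07.

E[X] = 60822550204416000 · (7/20)^{20} = 1184855742873690605203907421/25600000000000000000 ≈ 4.63e+07.


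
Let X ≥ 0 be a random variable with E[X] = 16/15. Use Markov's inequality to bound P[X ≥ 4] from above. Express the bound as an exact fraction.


μ = E[X] = 16/15, a = 4.
Markov: P[X ≥ 4] ≤ μ/a = (16/15)/4 = 4/15.
Numerically: ≈ 0.266667.
(Since a = 4 > μ = 1.066667, the bound 4/15 is < 1 and informative.)

P[X ≥ 4] ≤ 4/15 ≈ 0.266667.


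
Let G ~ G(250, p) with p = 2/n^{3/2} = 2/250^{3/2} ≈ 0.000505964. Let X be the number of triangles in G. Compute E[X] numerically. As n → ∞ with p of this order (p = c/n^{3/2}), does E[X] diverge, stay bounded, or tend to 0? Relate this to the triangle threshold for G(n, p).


Number of potential triangles: C(250, 3) = 2573000.
Each occurs with probability p³ ≈ (0.000505964)³ ≈ 1.29526893e-10.
By linearity: E[X] = C(250, 3)·p³ ≈ 2573000 · 1.29526893e-10 ≈ 0.000333.
Since α = 3/2 > 1, p = c/n^{3/2} = o(1/n) is below the triangle threshold p ~ 1/n. Asymptotically E[X] ~ (c³/6)·n^{3(1−α)} = (2³/6)·n^{-1.5} → 0, so by Markov's inequality G has no triangles w.h.p.

E[X] ≈ 0.000333; in regime p = Θ(1/n^{3/2}) E[X] tends to 0 (below the triangle threshold p ~ 1/n).


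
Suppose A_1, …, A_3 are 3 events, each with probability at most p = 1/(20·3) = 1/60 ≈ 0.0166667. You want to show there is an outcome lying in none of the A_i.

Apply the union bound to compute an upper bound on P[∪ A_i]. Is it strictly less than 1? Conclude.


Union bound: P[∪_{i=1}^{3} A_i] ≤ Σ_i P[A_i] ≤ 3·p = 3·(1/60) = 1/20.
Numerically: 1/20 ≈ 0.0500000.
Is 1/20 < 1? YES.
Since P[∪ A_i] ≤ 1/20 < 1, the complement has P[∩ A_i^c] ≥ 1 − 1/20 = 19/20 > 0, so some outcome avoids every A_i.

3·p = 1/20 ≈ 0.0500000; existence CERTIFIED by the union bound.


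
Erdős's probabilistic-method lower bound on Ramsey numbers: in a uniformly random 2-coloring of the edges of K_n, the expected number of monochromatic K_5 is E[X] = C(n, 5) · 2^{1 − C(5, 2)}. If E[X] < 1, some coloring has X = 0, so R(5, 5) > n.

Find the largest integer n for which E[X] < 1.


We need C(n, 5) · 2^{1 − 10} < 1, i.e. C(n, 5) < 2^{10 − 1} = 512.
Check values of n near the boundary:
  n = 6: C(6, 5) = 6; 6 < 512? YES
  n = 7: C(7, 5) = 21; 21 < 512? YES
  n = 8: C(8, 5) = 56; 56 < 512? YES
  n = 9: C(9, 5) = 126; 126 < 512? YES
  n = 10: C(10, 5) = 252; 252 < 512? YES
  n = 11: C(11, 5) = 462; 462 < 512? YES
  n = 12: C(12, 5) = 792; 792 < 512? NO
The largest n with C(n, 5) < 512 is n = 11 (where E[X] = 231/256 ≈ 0.9023). Hence R(5, 5) > 11, i.e. R(5, 5) ≥ 12.

Largest n = 11; hence R(5, 5) > 11.


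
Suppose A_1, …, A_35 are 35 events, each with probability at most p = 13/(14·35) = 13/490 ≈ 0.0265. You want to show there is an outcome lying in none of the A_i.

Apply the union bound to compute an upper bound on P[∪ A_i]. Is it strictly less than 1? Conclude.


Union bound: P[∪_{i=1}^{35} A_i] ≤ Σ_i P[A_i] ≤ 35·p = 35·(13/490) = 13/14.
Numerically: 13/14 ≈ 0.9286.
Is 13/14 < 1? YES.
Since P[∪ A_i] ≤ 13/14 < 1, the complement has P[∩ A_i^c] ≥ 1 − 13/14 = 1/14 > 0, so some outcome avoids every A_i.

35·p = 13/14 ≈ 0.9286; existence CERTIFIED by the union bound.


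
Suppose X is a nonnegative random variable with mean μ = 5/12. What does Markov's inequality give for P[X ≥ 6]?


μ = E[X] = 5/12, a = 6.
Markov: P[X ≥ 6] ≤ μ/a = (5/12)/6 = 5/72.
Numerically: ≈ 0.06944.
(Since a = 6 > μ = 0.41667, the bound 5/72 is < 1 and informative.)

P[X ≥ 6] ≤ 5/72 ≈ 0.06944.


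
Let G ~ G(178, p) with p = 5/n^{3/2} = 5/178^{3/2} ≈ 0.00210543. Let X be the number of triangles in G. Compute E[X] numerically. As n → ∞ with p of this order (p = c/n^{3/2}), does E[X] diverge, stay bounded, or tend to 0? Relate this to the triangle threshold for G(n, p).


Number of potential triangles: C(178, 3) = 924176.
Each occurs with probability p³ ≈ (0.00210543)³ ≈ 9.33297285e-09.
By linearity: E[X] = C(178, 3)·p³ ≈ 924176 · 9.33297285e-09 ≈ 0.008625.
Since α = 3/2 > 1, p = c/n^{3/2} = o(1/n) is below the triangle threshold p ~ 1/n. Asymptotically E[X] ~ (c³/6)·n^{3(1−α)} = (5³/6)·n^{-1.5} → 0, so by Markov's inequality G has no triangles w.h.p.

E[X] ≈ 0.008625; in regime p = Θ(1/n^{3/2}) E[X] tends to 0 (below the triangle threshold p ~ 1/n).


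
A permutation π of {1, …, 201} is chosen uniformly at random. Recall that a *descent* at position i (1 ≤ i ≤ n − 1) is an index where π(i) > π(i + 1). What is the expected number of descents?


Write X = Σ X_I over i = 1, …, 200, with X_I the indicator of one descent.
There are 200 indicators.
For each fixed i, the pair (π(i), π(i+1)) is a uniformly random ordered pair of distinct values from {1, …, 201}; by symmetry P[π(i) > π(i+1)] = 1/2.
By linearity: E[X] = 200 · (1/2) = (201 − 1) · (1/2) = 100 ≈ 100.0000.

E[X] = 100 = 100.0000.


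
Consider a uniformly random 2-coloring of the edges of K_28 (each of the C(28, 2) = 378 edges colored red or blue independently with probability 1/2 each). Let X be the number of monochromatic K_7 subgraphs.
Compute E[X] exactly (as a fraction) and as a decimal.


Let X = Σ_S X_S over the C(28, 7) = 1184040 subsets S of size 7, where X_S = 1 if the K_7 on S is monochromatic.
For a fixed S, the K_7 on S has C(7, 2) = 21 edges. P[all 21 edges red] = (1/2)^21, and likewise for blue, so P[monochromatic] = 2·(1/2)^21 = 2^{1 − 21} = 1/1048576.
By linearity: E[X] = C(28, 7) · 2^{1 − 21} = 1184040 · 1/1048576 = 148005/131072.
Numerically: E[X] ≈ 1.129.

E[X] = C(28,7)·2^(1−C(7,2)) = 148005/131072 ≈ 1.129.


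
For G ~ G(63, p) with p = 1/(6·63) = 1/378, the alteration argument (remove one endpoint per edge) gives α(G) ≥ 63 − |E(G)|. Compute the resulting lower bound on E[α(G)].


E[|E(G)|] = C(63, 2)·p = 1953 · (1/378) = 31/6.
E[α(G)] ≥ n − E[|E(G)|] = 63 − 31/6 = 347/6.
Numerically: ≈ 57.8333.
(This is only a lower bound; the true E[α(G)] may be larger.)

E[α(G)] ≥ 347/6 ≈ 57.8333.


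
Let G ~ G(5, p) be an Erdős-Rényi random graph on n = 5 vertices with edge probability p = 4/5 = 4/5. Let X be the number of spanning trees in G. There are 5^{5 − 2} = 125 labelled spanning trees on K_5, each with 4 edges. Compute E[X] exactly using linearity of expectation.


K_5 has 5^{5 − 2} = 125 labelled spanning trees.
For each such spanning tree H, let X_H = 1 if all 4 edges of H are present in G. Then P[X_H = 1] = p^{4} = (4/5)^{4} = 256/625.
By linearity of expectation: E[X] = Σ_H E[X_H] = 125 · p^{4} = 125 · 256/625 = 256/5.
Numerically: E[X] ≈ 51.2.

E[X] = 125 · (4/5)^{4} = 256/5 ≈ 51.2.


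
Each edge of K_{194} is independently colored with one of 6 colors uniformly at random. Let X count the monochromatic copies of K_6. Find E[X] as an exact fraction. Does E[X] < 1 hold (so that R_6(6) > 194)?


E[X] = C(194, 6) · 6^{1 − 15} = 68482017072 · 6^{−14} = 68482017072/78364164096.
As a reduced fraction: E[X] = 475569563/544195584 ≈ 0.8739.
Is E[X] < 1? YES.
Since E[X] < 1, there exists a 6-coloring of K_{194} with no monochromatic K_6; hence R_6(6) > 194.

E[X] = 475569563/544195584 ≈ 0.8739; E[X] < 1, so R_6(6) > 194.


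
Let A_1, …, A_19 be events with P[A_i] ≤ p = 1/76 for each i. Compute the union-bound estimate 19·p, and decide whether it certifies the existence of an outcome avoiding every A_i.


Union bound: P[∪_{i=1}^{19} A_i] ≤ Σ_i P[A_i] ≤ 19·p = 19·(1/76) = 1/4.
Numerically: 1/4 ≈ 0.2500.
Is 1/4 < 1? YES.
Since P[∪ A_i] ≤ 1/4 < 1, the complement has P[∩ A_i^c] ≥ 1 − 1/4 = 3/4 > 0, so some outcome avoids every A_i.

19·p = 1/4 ≈ 0.2500; existence CERTIFIED by the union bound.


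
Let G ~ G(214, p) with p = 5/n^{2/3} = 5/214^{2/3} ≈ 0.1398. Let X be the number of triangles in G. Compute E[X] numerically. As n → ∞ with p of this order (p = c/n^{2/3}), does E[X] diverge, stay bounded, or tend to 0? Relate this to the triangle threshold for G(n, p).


Number of potential triangles: C(214, 3) = 1610564.
Each occurs with probability p³ ≈ (0.1398)³ ≈ 2.729496e-03.
By linearity: E[X] = C(214, 3)·p³ ≈ 1610564 · 2.729496e-03 ≈ 4396.0280.
Since α = 2/3 < 1, p = c/n^{2/3} ≫ 1/n is above the triangle threshold p ~ 1/n. Asymptotically E[X] ~ (c³/6)·n^{3(1−α)} = (5³/6)·n^{1} → ∞; triangles are abundant w.h.p.

E[X] ≈ 4396.0280; in regime p = Θ(1/n^{2/3}) E[X] diverges (above the triangle threshold p ~ 1/n).


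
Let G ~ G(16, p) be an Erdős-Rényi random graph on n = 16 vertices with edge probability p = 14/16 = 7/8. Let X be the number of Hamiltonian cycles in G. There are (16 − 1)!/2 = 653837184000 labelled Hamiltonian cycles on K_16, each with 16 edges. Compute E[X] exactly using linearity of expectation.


K_16 has (16 − 1)!/2 = 653837184000 labelled Hamiltonian cycles.
For each such Hamiltonian cycle H, let X_H = 1 if all 16 edges of H are present in G. Then P[X_H = 1] = p^{16} = (7/8)^{16} = 33232930569601/281474976710656.
Summing the indicators: E[X] = Σ_H E[X_H] = 653837184000 · p^{16} = 653837184000 · 33232930569601/281474976710656 = 21219654042671322112875/274877906944.
Numerically: E[X] ≈ 7.72e+10.

E[X] = 653837184000 · (7/8)^{16} = 21219654042671322112875/274877906944 ≈ 7.72e+10.


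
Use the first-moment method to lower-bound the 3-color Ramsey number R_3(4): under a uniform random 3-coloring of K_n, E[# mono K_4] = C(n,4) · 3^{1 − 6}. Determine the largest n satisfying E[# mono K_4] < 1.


We need C(n, 4) · 3^{1 − 6} < 1, i.e. C(n, 4) < 3^{6 − 1} = 243.
Check values of n near the boundary:
  n = 4: C(4, 4) = 1; 1 < 243? YES
  n = 5: C(5, 4) = 5; 5 < 243? YES
  n = 6: C(6, 4) = 15; 15 < 243? YES
  n = 7: C(7, 4) = 35; 35 < 243? YES
  n = 8: C(8, 4) = 70; 70 < 243? YES
  n = 9: C(9, 4) = 126; 126 < 243? YES
  n = 10: C(10, 4) = 210; 210 < 243? YES
  n = 11: C(11, 4) = 330; 330 < 243? NO
  n = 12: C(12, 4) = 495; 495 < 243? NO
The largest n with C(n, 4) < 243 is n = 10 (where E[X] = 70/81 ≈ 0.86420). Hence R_3(4) > 10, i.e. R_3(4) ≥ 11.

Largest n = 10; hence R_3(4) > 10.


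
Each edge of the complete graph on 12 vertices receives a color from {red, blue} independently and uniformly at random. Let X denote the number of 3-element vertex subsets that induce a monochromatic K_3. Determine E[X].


Let X = Σ_S X_S over the C(12, 3) = 220 subsets S of size 3, where X_S = 1 if the K_3 on S is monochromatic.
For a fixed S, the K_3 on S has C(3, 2) = 3 edges. P[all 3 edges red] = (1/2)^3, and likewise for blue, so P[monochromatic] = 2·(1/2)^3 = 2^{1 − 3} = 1/4.
By linearity of expectation: E[X] = C(12, 3) · 2^{1 − 3} = 220 · 1/4 = 55.
Numerically: E[X] ≈ 55.000000.

E[X] = C(12,3)·2^(1−C(3,2)) = 55 ≈ 55.000000.


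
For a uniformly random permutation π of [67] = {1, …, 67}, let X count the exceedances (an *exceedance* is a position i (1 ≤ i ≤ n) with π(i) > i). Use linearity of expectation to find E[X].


Write X = Σ_{i=1}^{67} X_i, where X_i = 1_{π(i) > i}.
For each fixed i, π(i) is uniform over {1, …, 67} (marginal of a uniform permutation), so P[π(i) > i] = (n − i)/n. Summing: Σ_{i=1}^{67} (n − i)/n = (0 + 1 + … + 66)/67 = 67(67 − 1)/(2·67) = (67 − 1)/2.
Hence E[X] = Σ_{i=1}^{67} (67 − i)/67 = 33 ≈ 33.00000.

E[X] = 33 = 33.00000.


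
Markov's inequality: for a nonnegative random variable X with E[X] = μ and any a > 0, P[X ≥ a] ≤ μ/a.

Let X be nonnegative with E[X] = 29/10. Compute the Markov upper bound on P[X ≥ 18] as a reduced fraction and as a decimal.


μ = E[X] = 29/10, a = 18.
Markov: P[X ≥ 18] ≤ μ/a = (29/10)/18 = 29/180.
Numerically: ≈ 0.161111.
(Since a = 18 > μ = 2.900000, the bound 29/180 is < 1 and informative.)

P[X ≥ 18] ≤ 29/180 ≈ 0.161111.


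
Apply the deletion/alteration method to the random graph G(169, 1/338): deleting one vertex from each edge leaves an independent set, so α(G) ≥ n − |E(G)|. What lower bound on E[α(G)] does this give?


E[|E(G)|] = C(169, 2)·p = 14196 · (1/338) = 42.
E[α(G)] ≥ n − E[|E(G)|] = 169 − 42 = 127.
Numerically: ≈ 127.000.
(This is only a lower bound; the true E[α(G)] may be larger.)

E[α(G)] ≥ 127 ≈ 127.000.


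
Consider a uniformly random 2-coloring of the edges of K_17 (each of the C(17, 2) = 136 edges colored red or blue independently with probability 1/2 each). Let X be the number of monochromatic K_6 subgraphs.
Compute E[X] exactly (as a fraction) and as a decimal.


Let X = Σ_S X_S over the C(17, 6) = 12376 subsets S of size 6, where X_S = 1 if the K_6 on S is monochromatic.
For a fixed S, the K_6 on S has C(6, 2) = 15 edges. P[all 15 edges red] = (1/2)^15, and likewise for blue, so P[monochromatic] = 2·(1/2)^15 = 2^{1 − 15} = 1/16384.
By linearity of expectation: E[X] = C(17, 6) · 2^{1 − 15} = 12376 · 1/16384 = 1547/2048.
Numerically: E[X] ≈ 0.755.

E[X] = C(17,6)·2^(1−C(6,2)) = 1547/2048 ≈ 0.755.


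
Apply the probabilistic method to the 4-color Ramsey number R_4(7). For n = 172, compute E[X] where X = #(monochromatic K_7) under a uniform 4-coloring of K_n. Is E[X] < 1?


E[X] = C(172, 7) · 4^{1 − 21} = 780842580024 · 4^{−20} = 780842580024/1099511627776.
As a reduced fraction: E[X] = 97605322503/137438953472 ≈ 0.710172.
Is E[X] < 1? YES.
Since E[X] < 1, there exists a 4-coloring of K_{172} with no monochromatic K_7; hence R_4(7) > 172.

E[X] = 97605322503/137438953472 ≈ 0.710172; E[X] < 1, so R_4(7) > 172.


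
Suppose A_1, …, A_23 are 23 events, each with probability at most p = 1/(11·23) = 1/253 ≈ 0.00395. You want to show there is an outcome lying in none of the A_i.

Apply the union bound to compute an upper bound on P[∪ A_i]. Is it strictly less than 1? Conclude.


Union bound: P[∪_{i=1}^{23} A_i] ≤ Σ_i P[A_i] ≤ 23·p = 23·(1/253) = 1/11.
Numerically: 1/11 ≈ 0.09091.
Is 1/11 < 1? YES.
Since P[∪ A_i] ≤ 1/11 < 1, the complement has P[∩ A_i^c] ≥ 1 − 1/11 = 10/11 > 0, so some outcome avoids every A_i.

23·p = 1/11 ≈ 0.09091; existence CERTIFIED by the union bound.


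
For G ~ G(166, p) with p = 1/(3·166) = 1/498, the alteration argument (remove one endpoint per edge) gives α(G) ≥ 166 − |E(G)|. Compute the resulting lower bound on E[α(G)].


E[|E(G)|] = C(166, 2)·p = 13695 · (1/498) = 55/2.
E[α(G)] ≥ n − E[|E(G)|] = 166 − 55/2 = 277/2.
Numerically: ≈ 138.500000.
(This is only a lower bound; the true E[α(G)] may be larger.)

E[α(G)] ≥ 277/2 ≈ 138.500000.


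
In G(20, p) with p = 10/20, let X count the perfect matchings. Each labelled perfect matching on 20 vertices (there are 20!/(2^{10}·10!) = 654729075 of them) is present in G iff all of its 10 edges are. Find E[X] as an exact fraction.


K_20 has 20!/(2^{10}·10!) = 654729075 labelled perfect matchings.
For each such perfect matching H, let X_H = 1 if all 10 edges of H are present in G. Then P[X_H = 1] = p^{10} = (1/2)^{10} = 1/1024.
By linearity: E[X] = Σ_H E[X_H] = 654729075 · p^{10} = 654729075 · 1/1024 = 654729075/1024.
Numerically: E[X] ≈ 6.39e+05.

E[X] = 654729075 · (1/2)^{10} = 654729075/1024 ≈ 6.39e+05.


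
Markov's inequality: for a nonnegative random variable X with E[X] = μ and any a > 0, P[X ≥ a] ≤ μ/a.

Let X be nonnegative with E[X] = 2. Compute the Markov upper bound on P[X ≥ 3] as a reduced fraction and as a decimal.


μ = E[X] = 2, a = 3.
Markov: P[X ≥ 3] ≤ μ/a = (2)/3 = 2/3.
Numerically: ≈ 0.667.
(Since a = 3 > μ = 2.000, the bound 2/3 is < 1 and informative.)

P[X ≥ 3] ≤ 2/3 ≈ 0.667.


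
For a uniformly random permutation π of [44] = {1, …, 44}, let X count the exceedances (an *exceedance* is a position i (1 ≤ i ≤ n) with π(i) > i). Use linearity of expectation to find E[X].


Write X = Σ_{i=1}^{44} X_i, where X_i = 1_{π(i) > i}.
For each fixed i, π(i) is uniform over {1, …, 44} (marginal of a uniform permutation), so P[π(i) > i] = (n − i)/n. Summing: Σ_{i=1}^{44} (n − i)/n = (0 + 1 + … + 43)/44 = 44(44 − 1)/(2·44) = (44 − 1)/2.
Hence E[X] = Σ_{i=1}^{44} (44 − i)/44 = 43/2 ≈ 21.50000.

E[X] = 43/2 = 21.50000.


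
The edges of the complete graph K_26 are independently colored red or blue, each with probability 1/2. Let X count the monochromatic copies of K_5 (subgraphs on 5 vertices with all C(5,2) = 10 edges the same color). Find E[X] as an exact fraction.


Let X = Σ_S X_S over the C(26, 5) = 65780 subsets S of size 5, where X_S = 1 if the K_5 on S is monochromatic.
For a fixed S, the K_5 on S has C(5, 2) = 10 edges. P[all 10 edges red] = (1/2)^10, and likewise for blue, so P[monochromatic] = 2·(1/2)^10 = 2^{1 − 10} = 1/512.
By linearity: E[X] = C(26, 5) · 2^{1 − 10} = 65780 · 1/512 = 16445/128.
Numerically: E[X] ≈ 128.477.

E[X] = C(26,5)·2^(1−C(5,2)) = 16445/128 ≈ 128.477.


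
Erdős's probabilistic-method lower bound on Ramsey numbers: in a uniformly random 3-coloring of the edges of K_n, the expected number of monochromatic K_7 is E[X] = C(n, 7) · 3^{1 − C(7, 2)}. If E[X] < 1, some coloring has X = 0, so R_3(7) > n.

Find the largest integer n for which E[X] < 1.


We need C(n, 7) · 3^{1 − 21} < 1, i.e. C(n, 7) < 3^{21 − 1} = 3486784401.
Check values of n near the boundary:
  n = 75: C(75, 7) = 1984829850; 1984829850 < 3486784401? YES
  n = 76: C(76, 7) = 2186189400; 2186189400 < 3486784401? YES
  n = 77: C(77, 7) = 2404808340; 2404808340 < 3486784401? YES
  n = 78: C(78, 7) = 2641902120; 2641902120 < 3486784401? YES
  n = 79: C(79, 7) = 2898753715; 2898753715 < 3486784401? YES
  n = 80: C(80, 7) = 3176716400; 3176716400 < 3486784401? YES
  n = 81: C(81, 7) = 3477216600; 3477216600 < 3486784401? YES
  n = 82: C(82, 7) = 3801756816; 3801756816 < 3486784401? NO
  n = 83: C(83, 7) = 4151918628; 4151918628 < 3486784401? NO
  n = 84: C(84, 7) = 4529365776; 4529365776 < 3486784401? NO
The largest n with C(n, 7) < 3486784401 is n = 81 (where E[X] = 42928600/43046721 ≈ 0.9973). Hence R_3(7) > 81, i.e. R_3(7) ≥ 82.

Largest n = 81; hence R_3(7) > 81.


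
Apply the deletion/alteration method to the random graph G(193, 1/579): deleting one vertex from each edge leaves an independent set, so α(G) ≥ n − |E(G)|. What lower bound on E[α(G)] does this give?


E[|E(G)|] = C(193, 2)·p = 18528 · (1/579) = 32.
E[α(G)] ≥ n − E[|E(G)|] = 193 − 32 = 161.
Numerically: ≈ 161.0000.
(This is only a lower bound; the true E[α(G)] may be larger.)

E[α(G)] ≥ 161 ≈ 161.0000.


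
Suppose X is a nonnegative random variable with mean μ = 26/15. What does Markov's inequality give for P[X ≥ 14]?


μ = E[X] = 26/15, a = 14.
Markov: P[X ≥ 14] ≤ μ/a = (26/15)/14 = 13/105.
Numerically: ≈ 0.123810.
(Since a = 14 > μ = 1.733333, the bound 13/105 is < 1 and informative.)

P[X ≥ 14] ≤ 13/105 ≈ 0.123810.


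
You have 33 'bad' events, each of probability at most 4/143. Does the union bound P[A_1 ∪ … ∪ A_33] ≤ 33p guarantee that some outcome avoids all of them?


Union bound: P[∪_{i=1}^{33} A_i] ≤ Σ_i P[A_i] ≤ 33·p = 33·(4/143) = 12/13.
Numerically: 12/13 ≈ 0.923.
Is 12/13 < 1? YES.
Since P[∪ A_i] ≤ 12/13 < 1, the complement has P[∩ A_i^c] ≥ 1 − 12/13 = 1/13 > 0, so some outcome avoids every A_i.

33·p = 12/13 ≈ 0.923; existence CERTIFIED by the union bound.


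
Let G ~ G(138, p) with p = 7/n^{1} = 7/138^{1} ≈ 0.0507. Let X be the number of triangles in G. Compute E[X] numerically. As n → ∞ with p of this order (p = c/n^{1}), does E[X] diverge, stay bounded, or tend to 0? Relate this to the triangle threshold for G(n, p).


Number of potential triangles: C(138, 3) = 428536.
Each occurs with probability p³ ≈ (0.0507)³ ≈ 1.30514e-04.
By linearity: E[X] = C(138, 3)·p³ ≈ 428536 · 1.30514e-04 ≈ 55.930.
Here α = 1, so p = 7/n is exactly at the triangle threshold p ~ 1/n. Asymptotically E[X] → c³/6 = 7³/6 = 343/6 ≈ 57.167, a bounded constant. In this regime the triangle count is asymptotically Poisson(c³/6).

E[X] ≈ 55.930; in regime p = Θ(1/n^{1}) E[X] stays bounded (at the triangle threshold p ~ 1/n).


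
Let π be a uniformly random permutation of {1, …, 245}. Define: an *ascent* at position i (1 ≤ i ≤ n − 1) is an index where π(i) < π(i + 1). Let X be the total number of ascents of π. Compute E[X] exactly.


Write X = Σ X_I over i = 1, …, 244, with X_I the indicator of one ascent.
There are 244 indicators.
For each fixed i, the pair (π(i), π(i+1)) is a uniformly random ordered pair of distinct values from {1, …, 245}; by symmetry P[π(i) < π(i+1)] = 1/2.
By linearity: E[X] = 244 · (1/2) = (245 − 1) · (1/2) = 122 ≈ 122.0000.

E[X] = 122 = 122.0000.


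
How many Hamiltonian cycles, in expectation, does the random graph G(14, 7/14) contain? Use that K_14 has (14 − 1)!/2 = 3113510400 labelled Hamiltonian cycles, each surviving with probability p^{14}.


K_14 has (14 − 1)!/2 = 3113510400 labelled Hamiltonian cycles.
For each such Hamiltonian cycle H, let X_H = 1 if all 14 edges of H are present in G. Then P[X_H = 1] = p^{14} = (1/2)^{14} = 1/16384.
By linearity: E[X] = Σ_H E[X_H] = 3113510400 · p^{14} = 3113510400 · 1/16384 = 6081075/32.
Numerically: E[X] ≈ 1.9003e+05.

E[X] = 3113510400 · (1/2)^{14} = 6081075/32 ≈ 1.9003e+05.


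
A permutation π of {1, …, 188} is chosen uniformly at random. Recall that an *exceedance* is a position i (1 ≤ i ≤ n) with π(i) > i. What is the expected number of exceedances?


Write X = Σ_{i=1}^{188} X_i, where X_i = 1_{π(i) > i}.
For each fixed i, π(i) is uniform over {1, …, 188} (marginal of a uniform permutation), so P[π(i) > i] = (n − i)/n. Summing: Σ_{i=1}^{188} (n − i)/n = (0 + 1 + … + 187)/188 = 188(188 − 1)/(2·188) = (188 − 1)/2.
Hence E[X] = Σ_{i=1}^{188} (188 − i)/188 = 187/2 ≈ 93.50000.

E[X] = 187/2 = 93.50000.


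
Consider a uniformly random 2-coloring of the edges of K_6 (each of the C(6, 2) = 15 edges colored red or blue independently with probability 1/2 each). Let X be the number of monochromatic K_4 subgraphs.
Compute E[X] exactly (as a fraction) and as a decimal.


Let X = Σ_S X_S over the C(6, 4) = 15 subsets S of size 4, where X_S = 1 if the K_4 on S is monochromatic.
For a fixed S, the K_4 on S has C(4, 2) = 6 edges. P[all 6 edges red] = (1/2)^6, and likewise for blue, so P[monochromatic] = 2·(1/2)^6 = 2^{1 − 6} = 1/32.
Summing: E[X] = C(6, 4) · 2^{1 − 6} = 15 · 1/32 = 15/32.
Numerically: E[X] ≈ 0.4688.

E[X] = C(6,4)·2^(1−C(4,2)) = 15/32 ≈ 0.4688.


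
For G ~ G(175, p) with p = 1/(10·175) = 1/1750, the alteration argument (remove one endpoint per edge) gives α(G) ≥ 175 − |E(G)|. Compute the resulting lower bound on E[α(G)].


E[|E(G)|] = C(175, 2)·p = 15225 · (1/1750) = 87/10.
E[α(G)] ≥ n − E[|E(G)|] = 175 − 87/10 = 1663/10.
Numerically: ≈ 166.300000.
(This is only a lower bound; the true E[α(G)] may be larger.)

E[α(G)] ≥ 1663/10 ≈ 166.300000.


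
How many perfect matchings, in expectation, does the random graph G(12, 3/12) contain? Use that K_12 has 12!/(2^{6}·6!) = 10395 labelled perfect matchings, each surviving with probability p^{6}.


K_12 has 12!/(2^{6}·6!) = 10395 labelled perfect matchings.
For each such perfect matching H, let X_H = 1 if all 6 edges of H are present in G. Then P[X_H = 1] = p^{6} = (1/4)^{6} = 1/4096.
By linearity of expectation: E[X] = Σ_H E[X_H] = 10395 · p^{6} = 10395 · 1/4096 = 10395/4096.
Numerically: E[X] ≈ 2.54.

E[X] = 10395 · (1/4)^{6} = 10395/4096 ≈ 2.54.


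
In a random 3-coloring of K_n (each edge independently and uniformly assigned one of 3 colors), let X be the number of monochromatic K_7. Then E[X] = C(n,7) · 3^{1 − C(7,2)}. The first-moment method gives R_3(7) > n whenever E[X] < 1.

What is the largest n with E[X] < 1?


We need C(n, 7) · 3^{1 − 21} < 1, i.e. C(n, 7) < 3^{21 − 1} = 3486784401.
Check values of n near the boundary:
  n = 76: C(76, 7) = 2186189400; 2186189400 < 3486784401? YES
  n = 77: C(77, 7) = 2404808340; 2404808340 < 3486784401? YES
  n = 78: C(78, 7) = 2641902120; 2641902120 < 3486784401? YES
  n = 79: C(79, 7) = 2898753715; 2898753715 < 3486784401? YES
  n = 80: C(80, 7) = 3176716400; 3176716400 < 3486784401? YES
  n = 81: C(81, 7) = 3477216600; 3477216600 < 3486784401? YES
  n = 82: C(82, 7) = 3801756816; 3801756816 < 3486784401? NO
  n = 83: C(83, 7) = 4151918628; 4151918628 < 3486784401? NO
The largest n with C(n, 7) < 3486784401 is n = 81 (where E[X] = 42928600/43046721 ≈ 0.997256). Hence R_3(7) > 81, i.e. R_3(7) ≥ 82.

Largest n = 81; hence R_3(7) > 81.


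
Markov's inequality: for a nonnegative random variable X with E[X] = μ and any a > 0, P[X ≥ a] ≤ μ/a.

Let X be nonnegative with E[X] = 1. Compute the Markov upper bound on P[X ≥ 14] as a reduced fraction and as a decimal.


μ = E[X] = 1, a = 14.
Markov: P[X ≥ 14] ≤ μ/a = (1)/14 = 1/14.
Numerically: ≈ 0.071429.
(Since a = 14 > μ = 1.000000, the bound 1/14 is < 1 and informative.)

P[X ≥ 14] ≤ 1/14 ≈ 0.071429.


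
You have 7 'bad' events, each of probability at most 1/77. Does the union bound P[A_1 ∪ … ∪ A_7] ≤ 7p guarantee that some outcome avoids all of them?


Union bound: P[∪_{i=1}^{7} A_i] ≤ Σ_i P[A_i] ≤ 7·p = 7·(1/77) = 1/11.
Numerically: 1/11 ≈ 0.090909.
Is 1/11 < 1? YES.
Since P[∪ A_i] ≤ 1/11 < 1, the complement has P[∩ A_i^c] ≥ 1 − 1/11 = 10/11 > 0, so some outcome avoids every A_i.

7·p = 1/11 ≈ 0.090909; existence CERTIFIED by the union bound.


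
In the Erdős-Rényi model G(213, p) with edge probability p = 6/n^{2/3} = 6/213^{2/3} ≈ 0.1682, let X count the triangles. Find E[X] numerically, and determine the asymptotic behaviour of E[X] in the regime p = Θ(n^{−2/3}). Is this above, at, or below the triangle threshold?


Number of potential triangles: C(213, 3) = 1587986.
Each occurs with probability p³ ≈ (0.1682)³ ≈ 4.760960e-03.
By linearity: E[X] = C(213, 3)·p³ ≈ 1587986 · 4.760960e-03 ≈ 7560.3380.
Since α = 2/3 < 1, p = c/n^{2/3} ≫ 1/n is above the triangle threshold p ~ 1/n. Asymptotically E[X] ~ (c³/6)·n^{3(1−α)} = (6³/6)·n^{1} → ∞; triangles are abundant w.h.p.

E[X] ≈ 7560.3380; in regime p = Θ(1/n^{2/3}) E[X] diverges (above the triangle threshold p ~ 1/n).


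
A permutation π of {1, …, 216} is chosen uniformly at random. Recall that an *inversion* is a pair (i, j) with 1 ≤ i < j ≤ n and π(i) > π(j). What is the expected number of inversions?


Write X = Σ X_I over the C(216, 2) = 23220 pairs i < j, with X_I the indicator of one inversion.
There are 23220 indicators.
For each fixed pair i < j, the values π(i) and π(j) are two distinct elements of {1, …, 216} in uniformly random order; by symmetry P[π(i) > π(j)] = 1/2.
By linearity: E[X] = 23220 · (1/2) = C(216, 2) · (1/2) = 23220/2 = 11610 ≈ 11610.000.

E[X] = 11610 = 11610.000.


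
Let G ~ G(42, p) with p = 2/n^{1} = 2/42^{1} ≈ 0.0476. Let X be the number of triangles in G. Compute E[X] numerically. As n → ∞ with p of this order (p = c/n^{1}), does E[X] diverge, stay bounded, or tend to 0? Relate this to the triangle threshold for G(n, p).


Number of potential triangles: C(42, 3) = 11480.
Each occurs with probability p³ ≈ (0.0476)³ ≈ 1.07980e-04.
By linearity: E[X] = C(42, 3)·p³ ≈ 11480 · 1.07980e-04 ≈ 1.240.
Here α = 1, so p = 2/n is exactly at the triangle threshold p ~ 1/n. Asymptotically E[X] → c³/6 = 2³/6 = 4/3 ≈ 1.333, a bounded constant. In this regime the triangle count is asymptotically Poisson(c³/6).

E[X] ≈ 1.240; in regime p = Θ(1/n^{1}) E[X] stays bounded (at the triangle threshold p ~ 1/n).


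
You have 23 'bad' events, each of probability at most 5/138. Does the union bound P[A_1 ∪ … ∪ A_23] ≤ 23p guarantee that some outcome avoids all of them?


Union bound: P[∪_{i=1}^{23} A_i] ≤ Σ_i P[A_i] ≤ 23·p = 23·(5/138) = 5/6.
Numerically: 5/6 ≈ 0.8333.
Is 5/6 < 1? YES.
Since P[∪ A_i] ≤ 5/6 < 1, the complement has P[∩ A_i^c] ≥ 1 − 5/6 = 1/6 > 0, so some outcome avoids every A_i.

23·p = 5/6 ≈ 0.8333; existence CERTIFIED by the union bound.


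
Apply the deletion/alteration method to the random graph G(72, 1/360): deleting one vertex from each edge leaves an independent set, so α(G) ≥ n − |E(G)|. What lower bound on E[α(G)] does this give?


E[|E(G)|] = C(72, 2)·p = 2556 · (1/360) = 71/10.
E[α(G)] ≥ n − E[|E(G)|] = 72 − 71/10 = 649/10.
Numerically: ≈ 64.900000.
(This is only a lower bound; the true E[α(G)] may be larger.)

E[α(G)] ≥ 649/10 ≈ 64.900000.


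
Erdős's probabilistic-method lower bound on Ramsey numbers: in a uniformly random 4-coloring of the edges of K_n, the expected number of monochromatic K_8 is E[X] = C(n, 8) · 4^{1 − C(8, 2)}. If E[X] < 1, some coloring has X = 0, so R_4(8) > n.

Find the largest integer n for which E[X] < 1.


We need C(n, 8) · 4^{1 − 28} < 1, i.e. C(n, 8) < 4^{28 − 1} = 18014398509481984.
Check values of n near the boundary:
  n = 406: C(406, 8) = 17082453897995850; 17082453897995850 < 18014398509481984? YES
  n = 407: C(407, 8) = 17424959239309050; 17424959239309050 < 18014398509481984? YES
  n = 408: C(408, 8) = 17773458424095231; 17773458424095231 < 18014398509481984? YES
  n = 409: C(409, 8) = 18128041135797879; 18128041135797879 < 18014398509481984? NO
The largest n with C(n, 8) < 18014398509481984 is n = 408 (where E[X] = 17773458424095231/18014398509481984 ≈ 0.986625). Hence R_4(8) > 408, i.e. R_4(8) ≥ 409.

Largest n = 408; hence R_4(8) > 408.


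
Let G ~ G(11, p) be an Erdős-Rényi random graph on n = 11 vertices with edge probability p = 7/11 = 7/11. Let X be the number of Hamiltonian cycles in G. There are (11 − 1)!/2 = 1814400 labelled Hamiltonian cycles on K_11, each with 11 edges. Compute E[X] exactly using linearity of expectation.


K_11 has (11 − 1)!/2 = 1814400 labelled Hamiltonian cycles.
For each such Hamiltonian cycle H, let X_H = 1 if all 11 edges of H are present in G. Then P[X_H = 1] = p^{11} = (7/11)^{11} = 1977326743/285311670611.
Summing the indicators: E[X] = Σ_H E[X_H] = 1814400 · p^{11} = 1814400 · 1977326743/285311670611 = 3587661642499200/285311670611.
Numerically: E[X] ≈ 12574.5.

E[X] = 1814400 · (7/11)^{11} = 3587661642499200/285311670611 ≈ 12574.5.


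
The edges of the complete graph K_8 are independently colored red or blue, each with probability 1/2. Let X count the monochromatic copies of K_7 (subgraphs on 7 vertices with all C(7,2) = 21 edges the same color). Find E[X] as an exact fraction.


Let X = Σ_S X_S over the C(8, 7) = 8 subsets S of size 7, where X_S = 1 if the K_7 on S is monochromatic.
For a fixed S, the K_7 on S has C(7, 2) = 21 edges. P[all 21 edges red] = (1/2)^21, and likewise for blue, so P[monochromatic] = 2·(1/2)^21 = 2^{1 − 21} = 1/1048576.
Summing: E[X] = C(8, 7) · 2^{1 − 21} = 8 · 1/1048576 = 1/131072.
Numerically: E[X] ≈ 0.000008.

E[X] = C(8,7)·2^(1−C(7,2)) = 1/131072 ≈ 0.000008.


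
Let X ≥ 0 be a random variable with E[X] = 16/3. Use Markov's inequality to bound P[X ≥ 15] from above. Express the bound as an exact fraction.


μ = E[X] = 16/3, a = 15.
Markov: P[X ≥ 15] ≤ μ/a = (16/3)/15 = 16/45.
Numerically: ≈ 0.355556.
(Since a = 15 > μ = 5.333333, the bound 16/45 is < 1 and informative.)

P[X ≥ 15] ≤ 16/45 ≈ 0.355556.


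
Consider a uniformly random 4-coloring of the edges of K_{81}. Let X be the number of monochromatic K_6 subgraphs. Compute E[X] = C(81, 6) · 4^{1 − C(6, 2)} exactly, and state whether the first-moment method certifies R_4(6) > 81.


E[X] = C(81, 6) · 4^{1 − 15} = 324540216 · 4^{−14} = 324540216/268435456.
As a reduced fraction: E[X] = 40567527/33554432 ≈ 1.2090065.
Is E[X] < 1? NO.
Since E[X] ≥ 1, the first-moment bound is inconclusive at n = 81; it does NOT by itself certify R_4(6) > 81.

E[X] = 40567527/33554432 ≈ 1.2090065; E[X] ≥ 1; first-moment method inconclusive here.


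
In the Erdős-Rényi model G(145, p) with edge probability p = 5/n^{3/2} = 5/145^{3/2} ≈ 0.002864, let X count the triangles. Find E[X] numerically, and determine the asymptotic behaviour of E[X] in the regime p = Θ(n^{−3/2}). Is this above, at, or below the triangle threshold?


Number of potential triangles: C(145, 3) = 497640.
Each occurs with probability p³ ≈ (0.002864)³ ≈ 2.348302e-08.
By linearity: E[X] = C(145, 3)·p³ ≈ 497640 · 2.348302e-08 ≈ 0.0117.
Since α = 3/2 > 1, p = c/n^{3/2} = o(1/n) is below the triangle threshold p ~ 1/n. Asymptotically E[X] ~ (c³/6)·n^{3(1−α)} = (5³/6)·n^{-1.5} → 0, so by Markov's inequality G has no triangles w.h.p.

E[X] ≈ 0.0117; in regime p = Θ(1/n^{3/2}) E[X] tends to 0 (below the triangle threshold p ~ 1/n).


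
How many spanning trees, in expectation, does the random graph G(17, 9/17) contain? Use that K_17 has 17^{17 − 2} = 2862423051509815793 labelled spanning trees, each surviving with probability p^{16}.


K_17 has 17^{17 − 2} = 2862423051509815793 labelled spanning trees.
For each such spanning tree H, let X_H = 1 if all 16 edges of H are present in G. Then P[X_H = 1] = p^{16} = (9/17)^{16} = 1853020188851841/48661191875666868481.
By linearity of expectation: E[X] = Σ_H E[X_H] = 2862423051509815793 · p^{16} = 2862423051509815793 · 1853020188851841/48661191875666868481 = 1853020188851841/17.
Numerically: E[X] ≈ 1.09e+14.

E[X] = 2862423051509815793 · (9/17)^{16} = 1853020188851841/17 ≈ 1.09e+14.


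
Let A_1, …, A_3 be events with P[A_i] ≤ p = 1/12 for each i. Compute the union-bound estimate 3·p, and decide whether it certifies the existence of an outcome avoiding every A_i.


Union bound: P[∪_{i=1}^{3} A_i] ≤ Σ_i P[A_i] ≤ 3·p = 3·(1/12) = 1/4.
Numerically: 1/4 ≈ 0.2500.
Is 1/4 < 1? YES.
Since P[∪ A_i] ≤ 1/4 < 1, the complement has P[∩ A_i^c] ≥ 1 − 1/4 = 3/4 > 0, so some outcome avoids every A_i.

3·p = 1/4 ≈ 0.2500; existence CERTIFIED by the union bound.


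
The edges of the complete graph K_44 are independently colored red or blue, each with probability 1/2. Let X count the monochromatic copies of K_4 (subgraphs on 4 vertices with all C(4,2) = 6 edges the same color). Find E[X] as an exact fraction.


Let X = Σ_S X_S over the C(44, 4) = 135751 subsets S of size 4, where X_S = 1 if the K_4 on S is monochromatic.
For a fixed S, the K_4 on S has C(4, 2) = 6 edges. P[all 6 edges red] = (1/2)^6, and likewise for blue, so P[monochromatic] = 2·(1/2)^6 = 2^{1 − 6} = 1/32.
By linearity: E[X] = C(44, 4) · 2^{1 − 6} = 135751 · 1/32 = 135751/32.
Numerically: E[X] ≈ 4242.218750.

E[X] = C(44,4)·2^(1−C(4,2)) = 135751/32 ≈ 4242.218750.


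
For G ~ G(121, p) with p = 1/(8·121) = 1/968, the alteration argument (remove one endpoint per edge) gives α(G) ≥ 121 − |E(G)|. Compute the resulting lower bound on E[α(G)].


E[|E(G)|] = C(121, 2)·p = 7260 · (1/968) = 15/2.
E[α(G)] ≥ n − E[|E(G)|] = 121 − 15/2 = 227/2.
Numerically: ≈ 113.5000.
(This is only a lower bound; the true E[α(G)] may be larger.)

E[α(G)] ≥ 227/2 ≈ 113.5000.


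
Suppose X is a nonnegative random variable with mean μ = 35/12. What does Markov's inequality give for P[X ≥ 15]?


μ = E[X] = 35/12, a = 15.
Markov: P[X ≥ 15] ≤ μ/a = (35/12)/15 = 7/36.
Numerically: ≈ 0.1944.
(Since a = 15 > μ = 2.9167, the bound 7/36 is < 1 and informative.)

P[X ≥ 15] ≤ 7/36 ≈ 0.1944.


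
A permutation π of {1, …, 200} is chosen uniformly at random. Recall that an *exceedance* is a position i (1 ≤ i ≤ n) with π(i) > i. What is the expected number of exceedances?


Write X = Σ_{i=1}^{200} X_i, where X_i = 1_{π(i) > i}.
For each fixed i, π(i) is uniform over {1, …, 200} (marginal of a uniform permutation), so P[π(i) > i] = (n − i)/n. Summing: Σ_{i=1}^{200} (n − i)/n = (0 + 1 + … + 199)/200 = 200(200 − 1)/(2·200) = (200 − 1)/2.
Hence E[X] = Σ_{i=1}^{200} (200 − i)/200 = 199/2 ≈ 99.500.

E[X] = 199/2 = 99.500.


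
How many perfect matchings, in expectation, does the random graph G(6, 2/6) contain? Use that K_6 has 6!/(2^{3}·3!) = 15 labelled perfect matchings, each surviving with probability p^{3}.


K_6 has 6!/(2^{3}·3!) = 15 labelled perfect matchings.
For each such perfect matching H, let X_H = 1 if all 3 edges of H are present in G. Then P[X_H = 1] = p^{3} = (1/3)^{3} = 1/27.
Summing the indicators: E[X] = Σ_H E[X_H] = 15 · p^{3} = 15 · 1/27 = 5/9.
Numerically: E[X] ≈ 0.5556.

E[X] = 15 · (1/3)^{3} = 5/9 ≈ 0.5556.
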